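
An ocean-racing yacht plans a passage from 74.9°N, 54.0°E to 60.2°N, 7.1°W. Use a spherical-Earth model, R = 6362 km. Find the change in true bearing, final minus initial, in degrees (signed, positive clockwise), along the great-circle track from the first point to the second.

At departure: θ₁ = atan2(sin Δλ cos φ₂, cos φ₁ sin φ₂ − sin φ₁ cos φ₂ cos Δλ) = 269.23°
At arrival: θ₂ = atan2(sin Δλ cos φ₁, −cos φ₂ sin φ₁ + sin φ₂ cos φ₁ cos Δλ) = 211.61°
Δθ = θ₂ − θ₁ = -57.6°

-57.6°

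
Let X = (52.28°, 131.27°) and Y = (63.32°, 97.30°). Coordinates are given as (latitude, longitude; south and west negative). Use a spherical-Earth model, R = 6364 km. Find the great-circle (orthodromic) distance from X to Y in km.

2314 km

cos σ = sin φ₁ sin φ₂ + cos φ₁ cos φ₂ cos Δλ
      = sin(52.28°)sin(63.32°) + cos(52.28°)cos(63.32°)cos(-33.97°) = 0.9346
σ = 20.835° → d = Rσ = 6364·0.36364 = 2314 km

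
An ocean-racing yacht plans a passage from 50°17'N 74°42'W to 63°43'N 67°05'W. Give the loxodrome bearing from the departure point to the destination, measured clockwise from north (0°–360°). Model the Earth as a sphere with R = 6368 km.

16.9°

Meridional parts: M(φ₁)=+1.0184, M(φ₂)=+1.4547 → ΔM = +0.4363;  Δλ = +0.1329 rad
tan C = Δλ / ΔM = +0.3047 → C = 16.95°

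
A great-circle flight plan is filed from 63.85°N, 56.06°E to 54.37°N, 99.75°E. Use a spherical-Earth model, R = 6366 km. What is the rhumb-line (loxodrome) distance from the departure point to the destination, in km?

Rhumb course C = atan2(Δλ, Δψ) with Δψ = ln[tan(π/4+φ₂/2)/tan(π/4+φ₁/2)] = -0.3247, Δλ = +0.7625 → C = 113.07°
d = R·|Δφ| / |cos C| = 6366·0.16546 / 0.39182 = 2688 km

2688 km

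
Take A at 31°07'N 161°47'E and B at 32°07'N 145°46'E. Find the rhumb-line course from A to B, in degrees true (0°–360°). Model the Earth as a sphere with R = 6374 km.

274.2°

Meridional parts: M(φ₁)=+0.5719, M(φ₂)=+0.5924 → ΔM = +0.0205;  Δλ = -0.2795 rad
tan C = Δλ / ΔM = -13.6391 → C = 274.19°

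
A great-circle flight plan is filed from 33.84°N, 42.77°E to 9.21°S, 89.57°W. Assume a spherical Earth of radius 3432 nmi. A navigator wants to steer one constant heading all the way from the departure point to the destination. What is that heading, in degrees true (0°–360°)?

251.1°

Δψ = ln[tan(π/4+φ₂/2)/tan(π/4+φ₁/2)] = -0.7897
Δλ = -2.3098 rad (taken the short way round)
course = atan2(Δλ, Δψ) = 251.12°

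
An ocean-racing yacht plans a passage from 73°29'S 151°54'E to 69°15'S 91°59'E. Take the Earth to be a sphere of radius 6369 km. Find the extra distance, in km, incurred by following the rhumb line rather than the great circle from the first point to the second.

Great circle: cos σ = sin φ₁ sin φ₂ + cos φ₁ cos φ₂ cos Δλ,  σ = 0.3269 rad → d_gc = 2082.13 km
Rhumb line: Δψ = +0.2322, q = Δφ/Δψ = 0.3182, d_rh = R√(Δφ²+q²Δλ²) = 2170.64 km
Excess = 2170.64 − 2082.13 = 88.51 ≈ 89 km

89 km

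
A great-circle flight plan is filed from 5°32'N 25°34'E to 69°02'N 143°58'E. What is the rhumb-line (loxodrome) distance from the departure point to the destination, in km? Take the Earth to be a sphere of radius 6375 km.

11584 km

Δψ = ln[tan(π/4+φ₂/2)/tan(π/4+φ₁/2)] = +1.5905;  Δφ = +1.1083 rad,  Δλ = +2.0665 rad
q = Δφ/Δψ = 0.6968
d = R·√(Δφ² + q²Δλ²) = 6375·1.81709 = 11584 km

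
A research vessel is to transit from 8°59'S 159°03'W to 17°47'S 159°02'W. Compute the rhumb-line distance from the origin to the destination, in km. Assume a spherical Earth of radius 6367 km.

Δψ = ln[tan(π/4+φ₂/2)/tan(π/4+φ₁/2)] = -0.1580;  Δφ = -0.1536 rad,  Δλ = +0.0003 rad
q = Δφ/Δψ = 0.9718
d = R·√(Δφ² + q²Δλ²) = 6367·0.15359 = 978 km

978 km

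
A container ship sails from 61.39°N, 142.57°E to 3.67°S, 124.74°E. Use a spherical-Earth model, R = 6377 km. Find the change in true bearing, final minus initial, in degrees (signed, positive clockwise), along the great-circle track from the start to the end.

-10.3°

Initial bearing θ₁ = atan2(sin Δλ cos φ₂, cos φ₁ sin φ₂ − sin φ₁ cos φ₂ cos Δλ) = 199.46°
Final bearing θ₂ = (initial bearing from the destination back to the start) + 180° = 189.20°
Δθ = θ₂ − θ₁ = -10.3°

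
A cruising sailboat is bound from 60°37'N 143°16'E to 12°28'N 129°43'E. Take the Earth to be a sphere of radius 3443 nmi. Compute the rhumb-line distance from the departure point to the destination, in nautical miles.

Δψ = ln[tan(π/4+φ₂/2)/tan(π/4+φ₁/2)] = -1.1194;  Δφ = -0.8404 rad,  Δλ = -0.2365 rad
q = Δφ/Δψ = 0.7508
d = R·√(Δφ² + q²Δλ²) = 3443·0.85893 = 2957 nmi

2957 nmi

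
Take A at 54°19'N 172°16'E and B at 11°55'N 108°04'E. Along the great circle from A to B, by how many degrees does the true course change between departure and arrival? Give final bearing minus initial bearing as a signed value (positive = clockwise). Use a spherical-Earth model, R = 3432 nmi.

At departure: θ₁ = atan2(sin Δλ cos φ₂, cos φ₁ sin φ₂ − sin φ₁ cos φ₂ cos Δλ) = 255.64°
At arrival: θ₂ = atan2(sin Δλ cos φ₁, −cos φ₂ sin φ₁ + sin φ₂ cos φ₁ cos Δλ) = 215.28°
Δθ = θ₂ − θ₁ = -40.4°

-40.4°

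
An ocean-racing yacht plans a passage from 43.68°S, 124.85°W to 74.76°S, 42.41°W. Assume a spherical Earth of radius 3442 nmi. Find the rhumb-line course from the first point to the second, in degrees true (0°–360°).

Meridional parts: M(φ₁)=-0.8492, M(φ₂)=-2.0115 → ΔM = -1.1624;  Δλ = +1.4388 rad
tan C = Δλ / ΔM = -1.2379 → C = 128.93°

128.9°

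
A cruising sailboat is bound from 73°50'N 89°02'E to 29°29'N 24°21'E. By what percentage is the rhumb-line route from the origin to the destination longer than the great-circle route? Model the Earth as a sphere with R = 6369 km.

3.6%

Great circle: σ = 0.9565 rad → d_gc = Rσ = 6092.2 km
Rhumb: Δφ = -0.7741, Δλ = -1.1289, Δψ = -1.4128, q = Δφ/Δψ = 0.5479 → d_rh = R√(Δφ²+q²Δλ²) = 6310.5 km
Excess = (6310.5 − 6092.2) / 6092.2 = 218.3 / 6092.2 = 3.58% ≈ 3.6%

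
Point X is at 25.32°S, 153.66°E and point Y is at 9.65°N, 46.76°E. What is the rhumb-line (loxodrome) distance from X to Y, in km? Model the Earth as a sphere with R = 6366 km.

12210 km

Δψ = ln[tan(π/4+φ₂/2)/tan(π/4+φ₁/2)] = +0.6263;  Δφ = +0.6103 rad,  Δλ = -1.8658 rad
q = Δφ/Δψ = 0.9746
d = R·√(Δφ² + q²Δλ²) = 6366·1.91800 = 12210 km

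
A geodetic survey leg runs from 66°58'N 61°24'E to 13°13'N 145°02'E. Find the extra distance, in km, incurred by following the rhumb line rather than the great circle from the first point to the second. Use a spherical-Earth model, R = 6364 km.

Great circle: cos σ = sin φ₁ sin φ₂ + cos φ₁ cos φ₂ cos Δλ,  σ = 1.3154 rad → d_gc = 8371.10 km
Rhumb line: Δψ = -1.3581, q = Δφ/Δψ = 0.6908, d_rh = R√(Δφ²+q²Δλ²) = 8764.56 km
Excess = 8764.56 − 8371.10 = 393.46 ≈ 393 km

393 km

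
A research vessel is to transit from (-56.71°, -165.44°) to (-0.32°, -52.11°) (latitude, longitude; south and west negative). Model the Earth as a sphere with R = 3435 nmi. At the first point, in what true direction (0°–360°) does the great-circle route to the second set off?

110.0°

θ = atan2( sin Δλ·cos φ₂ ,  cos φ₁ sin φ₂ − sin φ₁ cos φ₂ cos Δλ )
  = atan2(+0.9182, -0.3341) = 109.99°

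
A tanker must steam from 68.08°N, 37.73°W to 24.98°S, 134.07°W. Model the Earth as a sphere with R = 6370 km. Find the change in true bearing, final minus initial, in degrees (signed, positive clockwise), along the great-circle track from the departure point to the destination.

Initial bearing θ₁ = atan2(sin Δλ cos φ₂, cos φ₁ sin φ₂ − sin φ₁ cos φ₂ cos Δλ) = 265.89°
Final bearing θ₂ = (initial bearing from the destination back to the start) + 180° = 204.25°
Δθ = θ₂ − θ₁ = -61.6°

-61.6°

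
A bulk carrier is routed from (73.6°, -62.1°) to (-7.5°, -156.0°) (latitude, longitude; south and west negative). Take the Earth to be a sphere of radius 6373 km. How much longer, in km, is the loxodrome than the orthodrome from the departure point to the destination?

Great circle: cos σ = sin φ₁ sin φ₂ + cos φ₁ cos φ₂ cos Δλ,  σ = 1.7156 rad → d_gc = 10933.2 km
Rhumb line: Δψ = -2.0685, q = Δφ/Δψ = 0.6843, d_rh = R√(Δφ²+q²Δλ²) = 11508.9 km
Excess = 11508.9 − 10933.2 = 575.7 ≈ 576 km

576 km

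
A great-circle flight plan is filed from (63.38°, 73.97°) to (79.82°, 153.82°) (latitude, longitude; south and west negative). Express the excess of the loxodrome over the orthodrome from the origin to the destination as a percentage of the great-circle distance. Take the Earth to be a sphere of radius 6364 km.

7.5%

Great circle: σ = 0.4649 rad → d_gc = Rσ = 2958.4 km
Rhumb: Δφ = +0.2869, Δλ = +1.3936, Δψ = +0.9768, q = Δφ/Δψ = 0.2937 → d_rh = R√(Δφ²+q²Δλ²) = 3181.5 km
Excess = (3181.5 − 2958.4) / 2958.4 = 223.1 / 2958.4 = 7.54% ≈ 7.5%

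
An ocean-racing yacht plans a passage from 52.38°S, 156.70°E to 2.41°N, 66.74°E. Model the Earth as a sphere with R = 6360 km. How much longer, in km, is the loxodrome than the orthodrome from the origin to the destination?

Great circle: cos σ = sin φ₁ sin φ₂ + cos φ₁ cos φ₂ cos Δλ,  σ = 1.6037 rad → d_gc = 10199.4 km
Rhumb line: Δψ = +1.1191, q = Δφ/Δψ = 0.8545, d_rh = R√(Δφ²+q²Δλ²) = 10478.7 km
Excess = 10478.7 − 10199.4 = 279.3 ≈ 279 km

279 km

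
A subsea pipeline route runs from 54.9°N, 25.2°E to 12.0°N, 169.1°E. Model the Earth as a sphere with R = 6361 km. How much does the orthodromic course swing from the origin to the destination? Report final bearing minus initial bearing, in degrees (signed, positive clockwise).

Initial bearing θ₁ = atan2(sin Δλ cos φ₂, cos φ₁ sin φ₂ − sin φ₁ cos φ₂ cos Δλ) = 36.95°
Final bearing θ₂ = (initial bearing from the destination back to the start) + 180° = 159.31°
Δθ = θ₂ − θ₁ = +122.4°

+122.4°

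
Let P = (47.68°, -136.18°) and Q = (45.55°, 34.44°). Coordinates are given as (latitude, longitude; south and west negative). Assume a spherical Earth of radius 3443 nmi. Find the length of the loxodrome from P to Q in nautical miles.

7042 nmi

Δψ = ln[tan(π/4+φ₂/2)/tan(π/4+φ₁/2)] = -0.0541;  Δφ = -0.0372 rad,  Δλ = +2.9779 rad
q = Δφ/Δψ = 0.6868
d = R·√(Δφ² + q²Δλ²) = 3443·2.04545 = 7042 nmi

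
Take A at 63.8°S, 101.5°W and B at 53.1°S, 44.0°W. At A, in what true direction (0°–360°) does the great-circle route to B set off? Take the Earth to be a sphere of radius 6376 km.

97.2°

N = sin Δλ·cos φ₂ = +0.5064;  D = cos φ₁ sin φ₂ − sin φ₁ cos φ₂ cos Δλ = -0.0636
initial course = atan2(N, D) = 97.16°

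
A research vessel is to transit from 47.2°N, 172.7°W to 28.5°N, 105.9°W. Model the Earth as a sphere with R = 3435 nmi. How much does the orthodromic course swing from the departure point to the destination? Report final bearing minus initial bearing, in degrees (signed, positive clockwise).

Initial bearing θ₁ = atan2(sin Δλ cos φ₂, cos φ₁ sin φ₂ − sin φ₁ cos φ₂ cos Δλ) = 85.03°
Final bearing θ₂ = (initial bearing from the destination back to the start) + 180° = 129.63°
Δθ = θ₂ − θ₁ = +44.6°

+44.6°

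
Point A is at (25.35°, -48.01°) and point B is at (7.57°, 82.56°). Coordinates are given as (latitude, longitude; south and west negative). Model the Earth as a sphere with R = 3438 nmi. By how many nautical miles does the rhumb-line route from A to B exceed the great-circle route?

248 nmi

Great circle: cos σ = sin φ₁ sin φ₂ + cos φ₁ cos φ₂ cos Δλ,  σ = 2.1250 rad → d_gc = 7305.6 nmi
Rhumb line: Δψ = -0.3251, q = Δφ/Δψ = 0.9545, d_rh = R√(Δφ²+q²Δλ²) = 7553.9 nmi
Excess = 7553.9 − 7305.6 = 248.3 ≈ 248 nmi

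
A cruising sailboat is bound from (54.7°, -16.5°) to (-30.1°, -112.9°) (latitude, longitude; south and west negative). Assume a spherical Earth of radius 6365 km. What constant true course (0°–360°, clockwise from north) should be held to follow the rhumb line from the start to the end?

Meridional parts: M(φ₁)=+1.1451, M(φ₂)=-0.5513 → ΔM = -1.6965;  Δλ = -1.6825 rad
tan C = Δλ / ΔM = +0.9918 → C = 224.76°

224.8°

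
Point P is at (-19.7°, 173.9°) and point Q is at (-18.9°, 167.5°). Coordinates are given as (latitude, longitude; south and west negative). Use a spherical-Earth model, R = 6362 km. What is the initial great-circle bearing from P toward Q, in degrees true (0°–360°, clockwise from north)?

θ = atan2( sin Δλ·cos φ₂ ,  cos φ₁ sin φ₂ − sin φ₁ cos φ₂ cos Δλ )
  = atan2(-0.1055, +0.0120) = 276.48°

276.5°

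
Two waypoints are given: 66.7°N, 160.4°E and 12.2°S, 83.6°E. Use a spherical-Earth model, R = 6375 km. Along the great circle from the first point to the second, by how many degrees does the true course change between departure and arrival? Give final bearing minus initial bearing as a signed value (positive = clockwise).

-50.3°

Initial bearing θ₁ = atan2(sin Δλ cos φ₂, cos φ₁ sin φ₂ − sin φ₁ cos φ₂ cos Δλ) = 253.13°
Final bearing θ₂ = (initial bearing from the destination back to the start) + 180° = 202.78°
Δθ = θ₂ − θ₁ = -50.3°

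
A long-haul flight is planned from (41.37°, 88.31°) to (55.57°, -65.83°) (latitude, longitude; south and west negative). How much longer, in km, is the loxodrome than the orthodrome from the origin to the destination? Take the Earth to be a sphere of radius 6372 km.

2408 km

Great circle: cos σ = sin φ₁ sin φ₂ + cos φ₁ cos φ₂ cos Δλ,  σ = 1.4067 rad → d_gc = 8963.8 km
Rhumb line: Δψ = +0.3773, q = Δφ/Δψ = 0.6569, d_rh = R√(Δφ²+q²Δλ²) = 11371.6 km
Excess = 11371.6 − 8963.8 = 2407.8 ≈ 2408 km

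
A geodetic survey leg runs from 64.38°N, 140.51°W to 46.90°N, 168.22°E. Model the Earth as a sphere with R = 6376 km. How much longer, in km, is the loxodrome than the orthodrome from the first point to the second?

86 km

Great circle: cos σ = sin φ₁ sin φ₂ + cos φ₁ cos φ₂ cos Δλ,  σ = 0.5675 rad → d_gc = 3618.7 km
Rhumb line: Δψ = -0.5521, q = Δφ/Δψ = 0.5526, d_rh = R√(Δφ²+q²Δλ²) = 3704.7 km
Excess = 3704.7 − 3618.7 = 86.0 ≈ 86 km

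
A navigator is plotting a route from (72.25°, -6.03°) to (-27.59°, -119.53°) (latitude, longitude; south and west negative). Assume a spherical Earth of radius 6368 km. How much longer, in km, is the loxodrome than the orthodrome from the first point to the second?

Great circle: cos σ = sin φ₁ sin φ₂ + cos φ₁ cos φ₂ cos Δλ,  σ = 2.1518 rad → d_gc = 13702.44 km
Rhumb line: Δψ = -2.3582, q = Δφ/Δψ = 0.7389, d_rh = R√(Δφ²+q²Δλ²) = 14491.90 km
Excess = 14491.90 − 13702.44 = 789.46 ≈ 789 km

789 km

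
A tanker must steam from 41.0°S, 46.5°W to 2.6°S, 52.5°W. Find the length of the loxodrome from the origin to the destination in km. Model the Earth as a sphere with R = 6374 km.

4314 km

Rhumb course C = atan2(Δλ, Δψ) with Δψ = ln[tan(π/4+φ₂/2)/tan(π/4+φ₁/2)] = +0.7405, Δλ = -0.1047 → C = 351.95°
d = R·|Δφ| / |cos C| = 6374·0.67021 / 0.99015 = 4314 km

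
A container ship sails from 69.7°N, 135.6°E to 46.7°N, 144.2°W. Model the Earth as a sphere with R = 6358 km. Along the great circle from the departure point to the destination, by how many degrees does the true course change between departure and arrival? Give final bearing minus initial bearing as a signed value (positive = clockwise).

Initial bearing θ₁ = atan2(sin Δλ cos φ₂, cos φ₁ sin φ₂ − sin φ₁ cos φ₂ cos Δλ) = 78.05°
Final bearing θ₂ = (initial bearing from the destination back to the start) + 180° = 150.34°
Δθ = θ₂ − θ₁ = +72.3°

+72.3°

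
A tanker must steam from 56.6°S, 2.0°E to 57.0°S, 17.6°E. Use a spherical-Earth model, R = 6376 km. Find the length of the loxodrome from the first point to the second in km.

Δψ = ln[tan(π/4+φ₂/2)/tan(π/4+φ₁/2)] = -0.0127;  Δφ = -0.0070 rad,  Δλ = +0.2723 rad
q = Δφ/Δψ = 0.5476
d = R·√(Δφ² + q²Δλ²) = 6376·0.14925 = 952 km

952 km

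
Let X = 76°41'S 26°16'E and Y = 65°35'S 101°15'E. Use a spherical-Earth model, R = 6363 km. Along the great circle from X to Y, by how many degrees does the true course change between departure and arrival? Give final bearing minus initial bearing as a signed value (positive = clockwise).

-72.2°

At departure: θ₁ = atan2(sin Δλ cos φ₂, cos φ₁ sin φ₂ − sin φ₁ cos φ₂ cos Δλ) = 104.80°
At arrival: θ₂ = atan2(sin Δλ cos φ₁, −cos φ₂ sin φ₁ + sin φ₂ cos φ₁ cos Δλ) = 32.60°
Δθ = θ₂ − θ₁ = -72.2°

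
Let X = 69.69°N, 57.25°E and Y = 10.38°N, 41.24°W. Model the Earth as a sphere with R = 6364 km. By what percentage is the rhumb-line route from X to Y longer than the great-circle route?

6.9%

Great circle: σ = 1.4519 rad → d_gc = Rσ = 9240.2 km
Rhumb: Δφ = -1.0352, Δλ = -1.7190, Δψ = -1.5375, q = Δφ/Δψ = 0.6733 → d_rh = R√(Δφ²+q²Δλ²) = 9881.4 km
Excess = (9881.4 − 9240.2) / 9240.2 = 641.2 / 9240.2 = 6.94% ≈ 6.9%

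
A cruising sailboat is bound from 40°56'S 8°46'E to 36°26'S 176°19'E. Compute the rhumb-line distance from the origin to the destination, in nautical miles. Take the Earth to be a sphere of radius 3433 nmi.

Δψ = ln[tan(π/4+φ₂/2)/tan(π/4+φ₁/2)] = +0.1007;  Δφ = +0.0785 rad,  Δλ = +2.9243 rad
q = Δφ/Δψ = 0.7802
d = R·√(Δφ² + q²Δλ²) = 3433·2.28276 = 7837 nmi

7837 nmi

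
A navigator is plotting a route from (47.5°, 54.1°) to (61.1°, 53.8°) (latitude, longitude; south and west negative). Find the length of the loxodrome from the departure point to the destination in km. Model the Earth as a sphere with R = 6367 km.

Rhumb course C = atan2(Δλ, Δψ) with Δψ = ln[tan(π/4+φ₂/2)/tan(π/4+φ₁/2)] = +0.4115, Δλ = -0.0052 → C = 359.27°
d = R·|Δφ| / |cos C| = 6367·0.23736 / 0.99992 = 1511 km

1511 km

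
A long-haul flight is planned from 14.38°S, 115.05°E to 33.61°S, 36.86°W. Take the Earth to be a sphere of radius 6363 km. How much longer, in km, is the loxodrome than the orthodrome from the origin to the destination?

Great circle: cos σ = sin φ₁ sin φ₂ + cos φ₁ cos φ₂ cos Δλ,  σ = 2.1825 rad → d_gc = 13887.0 km
Rhumb line: Δψ = -0.3698, q = Δφ/Δψ = 0.9076, d_rh = R√(Δφ²+q²Δλ²) = 15459.2 km
Excess = 15459.2 − 13887.0 = 1572.2 ≈ 1572 km

1572 km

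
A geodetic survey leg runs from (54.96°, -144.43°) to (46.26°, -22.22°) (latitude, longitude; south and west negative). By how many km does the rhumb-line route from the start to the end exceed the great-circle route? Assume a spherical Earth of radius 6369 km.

Great circle: cos σ = sin φ₁ sin φ₂ + cos φ₁ cos φ₂ cos Δλ,  σ = 1.1811 rad → d_gc = 7522.2 km
Rhumb line: Δψ = -0.2402, q = Δφ/Δψ = 0.6322, d_rh = R√(Δφ²+q²Δλ²) = 8642.2 km
Excess = 8642.2 − 7522.2 = 1120.0 ≈ 1120 km

1120 km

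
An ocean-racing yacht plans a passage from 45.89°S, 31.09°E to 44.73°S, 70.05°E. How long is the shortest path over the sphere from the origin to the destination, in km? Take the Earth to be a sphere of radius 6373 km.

3020 km

Haversine: a = sin²(Δφ/2)+cos φ₁ cos φ₂ sin²(Δλ/2) = 0.05509;  σ = 2·atan2(√a,√(1−a))
σ = 27.150° → d = Rσ = 6373·0.47386 = 3020 km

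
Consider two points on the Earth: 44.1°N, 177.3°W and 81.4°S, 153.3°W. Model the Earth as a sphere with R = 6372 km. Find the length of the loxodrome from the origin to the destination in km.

14060 km

Rhumb course C = atan2(Δλ, Δψ) with Δψ = ln[tan(π/4+φ₂/2)/tan(π/4+φ₁/2)] = -3.4471, Δλ = +0.4189 → C = 173.07°
d = R·|Δφ| / |cos C| = 6372·2.19039 / 0.99270 = 14060 km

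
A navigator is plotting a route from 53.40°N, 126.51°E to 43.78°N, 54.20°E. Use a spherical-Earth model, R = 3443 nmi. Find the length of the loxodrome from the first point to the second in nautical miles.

2920 nmi

Rhumb course C = atan2(Δλ, Δψ) with Δψ = ln[tan(π/4+φ₂/2)/tan(π/4+φ₁/2)] = -0.2549, Δλ = -1.2620 → C = 258.58°
d = R·|Δφ| / |cos C| = 3443·0.16790 / 0.19799 = 2920 nmi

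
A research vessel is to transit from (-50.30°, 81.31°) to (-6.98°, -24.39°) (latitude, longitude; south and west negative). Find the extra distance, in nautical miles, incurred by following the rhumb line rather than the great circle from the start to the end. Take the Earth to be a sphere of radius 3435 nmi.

277 nmi

Great circle: cos σ = sin φ₁ sin φ₂ + cos φ₁ cos φ₂ cos Δλ,  σ = 1.6489 rad → d_gc = 5664.1 nmi
Rhumb line: Δψ = +0.8967, q = Δφ/Δψ = 0.8432, d_rh = R√(Δφ²+q²Δλ²) = 5940.8 nmi
Excess = 5940.8 − 5664.1 = 276.7 ≈ 277 nmi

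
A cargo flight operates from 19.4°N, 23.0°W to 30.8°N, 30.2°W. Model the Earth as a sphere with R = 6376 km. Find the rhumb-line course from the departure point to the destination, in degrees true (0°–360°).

Δψ = ln[tan(π/4+φ₂/2)/tan(π/4+φ₁/2)] = +0.2202
Δλ = -0.1257 rad (taken the short way round)
course = atan2(Δλ, Δψ) = 330.29°

330.3°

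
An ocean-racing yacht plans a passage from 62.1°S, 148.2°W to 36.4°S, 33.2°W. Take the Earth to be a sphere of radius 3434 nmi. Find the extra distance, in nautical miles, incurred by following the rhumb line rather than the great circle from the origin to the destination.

Great circle: cos σ = sin φ₁ sin φ₂ + cos φ₁ cos φ₂ cos Δλ,  σ = 1.1969 rad → d_gc = 4110.1 nmi
Rhumb line: Δψ = +0.7098, q = Δφ/Δψ = 0.6320, d_rh = R√(Δφ²+q²Δλ²) = 4620.1 nmi
Excess = 4620.1 − 4110.1 = 510.0 ≈ 510 nmi

510 nmi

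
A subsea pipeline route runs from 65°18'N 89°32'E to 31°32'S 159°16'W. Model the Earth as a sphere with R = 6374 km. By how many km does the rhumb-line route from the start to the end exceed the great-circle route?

525 km

Great circle: cos σ = sin φ₁ sin φ₂ + cos φ₁ cos φ₂ cos Δλ,  σ = 2.2192 rad → d_gc = 14145.4 km
Rhumb line: Δψ = -2.0994, q = Δφ/Δψ = 0.8050, d_rh = R√(Δφ²+q²Δλ²) = 14670.5 km
Excess = 14670.5 − 14145.4 = 525.1 ≈ 525 km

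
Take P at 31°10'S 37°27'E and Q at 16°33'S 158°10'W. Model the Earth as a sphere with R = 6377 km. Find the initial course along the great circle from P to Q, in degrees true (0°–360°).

N = sin Δλ·cos φ₂ = +0.2580;  D = cos φ₁ sin φ₂ − sin φ₁ cos φ₂ cos Δλ = -0.7215
initial course = atan2(N, D) = 160.32°

160.3°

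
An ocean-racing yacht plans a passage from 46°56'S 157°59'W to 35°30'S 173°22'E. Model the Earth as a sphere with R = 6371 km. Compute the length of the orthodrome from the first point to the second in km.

cos σ = sin φ₁ sin φ₂ + cos φ₁ cos φ₂ cos Δλ
      = sin(-46.93°)sin(-35.50°) + cos(-46.93°)cos(-35.50°)cos(-28.65°) = 0.9121
σ = 24.204° → d = Rσ = 6371·0.42244 = 2691 km

2691 km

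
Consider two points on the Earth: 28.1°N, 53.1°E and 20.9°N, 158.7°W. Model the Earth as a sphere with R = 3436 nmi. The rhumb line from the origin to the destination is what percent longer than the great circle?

10.4%

Great circle: σ = 2.1322 rad → d_gc = Rσ = 7326.2 nmi
Rhumb: Δφ = -0.1257, Δλ = +2.5866, Δψ = -0.1382, q = Δφ/Δψ = 0.9091 → d_rh = R√(Δφ²+q²Δλ²) = 8091.3 nmi
Excess = (8091.3 − 7326.2) / 7326.2 = 765.1 / 7326.2 = 10.44% ≈ 10.4%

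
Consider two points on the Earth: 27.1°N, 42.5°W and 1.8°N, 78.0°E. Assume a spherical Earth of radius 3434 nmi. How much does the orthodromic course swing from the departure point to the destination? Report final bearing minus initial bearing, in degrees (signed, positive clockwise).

At departure: θ₁ = atan2(sin Δλ cos φ₂, cos φ₁ sin φ₂ − sin φ₁ cos φ₂ cos Δλ) = 73.26°
At arrival: θ₂ = atan2(sin Δλ cos φ₁, −cos φ₂ sin φ₁ + sin φ₂ cos φ₁ cos Δλ) = 121.47°
Δθ = θ₂ − θ₁ = +48.2°

+48.2°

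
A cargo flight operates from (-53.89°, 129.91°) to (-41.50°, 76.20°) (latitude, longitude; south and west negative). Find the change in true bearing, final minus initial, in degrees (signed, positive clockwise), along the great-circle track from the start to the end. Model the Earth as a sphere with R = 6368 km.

+41.3°

At departure: θ₁ = atan2(sin Δλ cos φ₂, cos φ₁ sin φ₂ − sin φ₁ cos φ₂ cos Δλ) = 266.93°
At arrival: θ₂ = atan2(sin Δλ cos φ₁, −cos φ₂ sin φ₁ + sin φ₂ cos φ₁ cos Δλ) = 308.21°
Δθ = θ₂ − θ₁ = +41.3°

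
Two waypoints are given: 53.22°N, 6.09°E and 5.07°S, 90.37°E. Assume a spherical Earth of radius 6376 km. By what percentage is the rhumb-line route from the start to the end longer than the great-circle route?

2.2%

Great circle: σ = 1.5821 rad → d_gc = Rσ = 10087.7 km
Rhumb: Δφ = -1.0174, Δλ = +1.4710, Δψ = -1.1898, q = Δφ/Δψ = 0.8550 → d_rh = R√(Δφ²+q²Δλ²) = 10314.3 km
Excess = (10314.3 − 10087.7) / 10087.7 = 226.6 / 10087.7 = 2.246% ≈ 2.2%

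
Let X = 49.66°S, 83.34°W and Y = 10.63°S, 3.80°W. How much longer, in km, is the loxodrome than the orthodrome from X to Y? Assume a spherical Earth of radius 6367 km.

216 km

Great circle: cos σ = sin φ₁ sin φ₂ + cos φ₁ cos φ₂ cos Δλ,  σ = 1.3118 rad → d_gc = 8352.25 km
Rhumb line: Δψ = +0.8149, q = Δφ/Δψ = 0.8360, d_rh = R√(Δφ²+q²Δλ²) = 8567.79 km
Excess = 8567.79 − 8352.25 = 215.54 ≈ 216 km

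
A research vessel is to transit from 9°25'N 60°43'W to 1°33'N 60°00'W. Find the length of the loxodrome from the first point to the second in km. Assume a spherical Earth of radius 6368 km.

Δψ = ln[tan(π/4+φ₂/2)/tan(π/4+φ₁/2)] = -0.1380;  Δφ = -0.1373 rad,  Δλ = +0.0125 rad
q = Δφ/Δψ = 0.9946
d = R·√(Δφ² + q²Δλ²) = 6368·0.13786 = 878 km

878 km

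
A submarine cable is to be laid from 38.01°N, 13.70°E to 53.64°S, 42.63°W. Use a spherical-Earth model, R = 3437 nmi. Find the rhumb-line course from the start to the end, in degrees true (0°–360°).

Δψ = ln[tan(π/4+φ₂/2)/tan(π/4+φ₁/2)] = -1.8317
Δλ = -0.9831 rad (taken the short way round)
course = atan2(Δλ, Δψ) = 208.22°

208.2°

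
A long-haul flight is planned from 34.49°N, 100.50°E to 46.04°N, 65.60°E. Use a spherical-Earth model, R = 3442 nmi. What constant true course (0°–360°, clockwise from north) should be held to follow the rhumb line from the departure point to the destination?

Meridional parts: M(φ₁)=+0.6420, M(φ₂)=+0.9073 → ΔM = +0.2653;  Δλ = -0.6091 rad
tan C = Δλ / ΔM = -2.2962 → C = 293.53°

293.5°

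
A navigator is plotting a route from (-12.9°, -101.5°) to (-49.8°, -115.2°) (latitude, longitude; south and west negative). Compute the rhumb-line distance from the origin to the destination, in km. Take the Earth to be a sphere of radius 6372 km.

Δψ = ln[tan(π/4+φ₂/2)/tan(π/4+φ₁/2)] = -0.7782;  Δφ = -0.6440 rad,  Δλ = -0.2391 rad
q = Δφ/Δψ = 0.8276
d = R·√(Δφ² + q²Δλ²) = 6372·0.67374 = 4293 km

4293 km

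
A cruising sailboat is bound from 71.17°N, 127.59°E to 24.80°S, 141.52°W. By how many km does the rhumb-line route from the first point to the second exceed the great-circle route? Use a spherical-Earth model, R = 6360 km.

428 km

Great circle: cos σ = sin φ₁ sin φ₂ + cos φ₁ cos φ₂ cos Δλ,  σ = 1.9840 rad → d_gc = 12618.3 km
Rhumb line: Δψ = -2.2439, q = Δφ/Δψ = 0.7465, d_rh = R√(Δφ²+q²Δλ²) = 13046.2 km
Excess = 13046.2 − 12618.3 = 427.9 ≈ 428 km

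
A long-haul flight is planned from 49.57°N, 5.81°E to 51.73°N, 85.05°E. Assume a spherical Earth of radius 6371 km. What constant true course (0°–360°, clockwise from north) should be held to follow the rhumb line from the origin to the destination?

87.5°

Meridional parts: M(φ₁)=+0.9991, M(φ₂)=+1.0585 → ΔM = +0.0595;  Δλ = +1.3830 rad
tan C = Δλ / ΔM = +23.2550 → C = 87.54°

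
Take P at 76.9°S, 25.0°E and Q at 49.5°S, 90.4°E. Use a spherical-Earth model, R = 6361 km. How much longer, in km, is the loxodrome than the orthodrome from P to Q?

Great circle: cos σ = sin φ₁ sin φ₂ + cos φ₁ cos φ₂ cos Δλ,  σ = 0.6403 rad → d_gc = 4073.2 km
Rhumb line: Δψ = +1.1672, q = Δφ/Δψ = 0.4097, d_rh = R√(Δφ²+q²Δλ²) = 4254.8 km
Excess = 4254.8 − 4073.2 = 181.6 ≈ 182 km

182 km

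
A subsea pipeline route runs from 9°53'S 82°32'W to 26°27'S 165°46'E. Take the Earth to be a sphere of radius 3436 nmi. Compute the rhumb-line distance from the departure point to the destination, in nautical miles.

Δψ = ln[tan(π/4+φ₂/2)/tan(π/4+φ₁/2)] = -0.3056;  Δφ = -0.2891 rad,  Δλ = -1.9495 rad
q = Δφ/Δψ = 0.9461
d = R·√(Δφ² + q²Δλ²) = 3436·1.86702 = 6415 nmi

6415 nmi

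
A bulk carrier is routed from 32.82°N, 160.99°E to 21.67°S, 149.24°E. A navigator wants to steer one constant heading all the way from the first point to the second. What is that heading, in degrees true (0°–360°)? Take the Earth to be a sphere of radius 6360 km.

191.7°

Δψ = ln[tan(π/4+φ₂/2)/tan(π/4+φ₁/2)] = -0.9946
Δλ = -0.2051 rad (taken the short way round)
course = atan2(Δλ, Δψ) = 191.65°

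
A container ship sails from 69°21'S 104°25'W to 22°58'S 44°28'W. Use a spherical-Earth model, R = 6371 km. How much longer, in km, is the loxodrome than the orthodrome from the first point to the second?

Great circle: cos σ = sin φ₁ sin φ₂ + cos φ₁ cos φ₂ cos Δλ,  σ = 1.0149 rad → d_gc = 6465.8 km
Rhumb line: Δψ = +1.2907, q = Δφ/Δψ = 0.6272, d_rh = R√(Δφ²+q²Δλ²) = 6639.4 km
Excess = 6639.4 − 6465.8 = 173.6 ≈ 174 km

174 km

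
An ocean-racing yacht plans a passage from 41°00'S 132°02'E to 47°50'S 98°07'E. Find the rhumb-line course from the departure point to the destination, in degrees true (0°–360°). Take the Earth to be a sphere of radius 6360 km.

Δψ = ln[tan(π/4+φ₂/2)/tan(π/4+φ₁/2)] = -0.1673
Δλ = -0.5920 rad (taken the short way round)
course = atan2(Δλ, Δψ) = 254.22°

254.2°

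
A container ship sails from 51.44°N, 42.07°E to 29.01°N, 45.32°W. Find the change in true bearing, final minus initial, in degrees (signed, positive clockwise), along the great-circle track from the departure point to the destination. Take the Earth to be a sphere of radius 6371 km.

-64.3°

At departure: θ₁ = atan2(sin Δλ cos φ₂, cos φ₁ sin φ₂ − sin φ₁ cos φ₂ cos Δλ) = 287.24°
At arrival: θ₂ = atan2(sin Δλ cos φ₁, −cos φ₂ sin φ₁ + sin φ₂ cos φ₁ cos Δλ) = 222.90°
Δθ = θ₂ − θ₁ = -64.3°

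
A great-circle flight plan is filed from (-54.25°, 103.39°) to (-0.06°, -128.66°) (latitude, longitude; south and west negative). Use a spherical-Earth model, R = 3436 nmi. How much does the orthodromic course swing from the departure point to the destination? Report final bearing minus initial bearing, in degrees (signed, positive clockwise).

Initial bearing θ₁ = atan2(sin Δλ cos φ₂, cos φ₁ sin φ₂ − sin φ₁ cos φ₂ cos Δλ) = 122.36°
Final bearing θ₂ = (initial bearing from the destination back to the start) + 180° = 29.57°
Δθ = θ₂ − θ₁ = -92.8°

-92.8°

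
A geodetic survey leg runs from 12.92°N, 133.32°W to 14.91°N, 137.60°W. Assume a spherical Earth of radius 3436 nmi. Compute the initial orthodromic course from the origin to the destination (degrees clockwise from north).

N = sin Δλ·cos φ₂ = -0.0721;  D = cos φ₁ sin φ₂ − sin φ₁ cos φ₂ cos Δλ = +0.0353
initial course = atan2(N, D) = 296.10°

296.1°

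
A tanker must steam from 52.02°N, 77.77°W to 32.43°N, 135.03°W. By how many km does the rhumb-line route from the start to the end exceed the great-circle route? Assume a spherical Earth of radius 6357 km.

Great circle: cos σ = sin φ₁ sin φ₂ + cos φ₁ cos φ₂ cos Δλ,  σ = 0.7903 rad → d_gc = 5024.1 km
Rhumb line: Δψ = -0.4678, q = Δφ/Δψ = 0.7308, d_rh = R√(Δφ²+q²Δλ²) = 5126.7 km
Excess = 5126.7 − 5024.1 = 102.6 ≈ 103 km

103 km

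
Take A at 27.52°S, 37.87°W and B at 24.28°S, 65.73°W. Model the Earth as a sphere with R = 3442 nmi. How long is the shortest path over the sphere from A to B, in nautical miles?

cos σ = sin φ₁ sin φ₂ + cos φ₁ cos φ₂ cos Δλ
      = sin(-27.52°)sin(-24.28°) + cos(-27.52°)cos(-24.28°)cos(-27.86°) = 0.9047
σ = 25.217° → d = Rσ = 3442·0.44012 = 1515 nmi

1515 nmi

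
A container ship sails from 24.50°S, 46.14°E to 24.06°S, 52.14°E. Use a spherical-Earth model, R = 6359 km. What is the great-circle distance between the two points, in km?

609 km

Haversine: a = sin²(Δφ/2)+cos φ₁ cos φ₂ sin²(Δλ/2) = 0.00229;  σ = 2·atan2(√a,√(1−a))
σ = 5.487° → d = Rσ = 6359·0.09576 = 609 km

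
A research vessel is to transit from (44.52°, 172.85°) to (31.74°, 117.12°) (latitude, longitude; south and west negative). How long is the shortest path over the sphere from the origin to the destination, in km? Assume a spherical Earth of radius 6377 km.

4980 km

cos σ = sin φ₁ sin φ₂ + cos φ₁ cos φ₂ cos Δλ
      = sin(44.52°)sin(31.74°) + cos(44.52°)cos(31.74°)cos(-55.73°) = 0.7103
σ = 44.741° → d = Rσ = 6377·0.78087 = 4980 km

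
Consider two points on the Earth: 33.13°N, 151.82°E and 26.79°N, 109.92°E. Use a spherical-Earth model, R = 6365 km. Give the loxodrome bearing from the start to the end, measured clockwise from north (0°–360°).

260.1°

Δψ = ln[tan(π/4+φ₂/2)/tan(π/4+φ₁/2)] = -0.1278
Δλ = -0.7313 rad (taken the short way round)
course = atan2(Δλ, Δψ) = 260.08°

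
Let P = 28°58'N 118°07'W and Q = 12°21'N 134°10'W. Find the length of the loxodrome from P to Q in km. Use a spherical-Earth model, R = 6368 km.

2484 km

Rhumb course C = atan2(Δλ, Δψ) with Δψ = ln[tan(π/4+φ₂/2)/tan(π/4+φ₁/2)] = -0.3114, Δλ = -0.2801 → C = 221.98°
d = R·|Δφ| / |cos C| = 6368·0.29002 / 0.74340 = 2484 km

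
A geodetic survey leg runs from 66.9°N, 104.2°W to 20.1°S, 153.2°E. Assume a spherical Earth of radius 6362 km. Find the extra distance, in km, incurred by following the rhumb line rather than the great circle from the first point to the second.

541 km

Great circle: cos σ = sin φ₁ sin φ₂ + cos φ₁ cos φ₂ cos Δλ,  σ = 1.9785 rad → d_gc = 12587.05 km
Rhumb line: Δψ = -1.9461, q = Δφ/Δψ = 0.7802, d_rh = R√(Δφ²+q²Δλ²) = 13127.61 km
Excess = 13127.61 − 12587.05 = 540.56 ≈ 541 km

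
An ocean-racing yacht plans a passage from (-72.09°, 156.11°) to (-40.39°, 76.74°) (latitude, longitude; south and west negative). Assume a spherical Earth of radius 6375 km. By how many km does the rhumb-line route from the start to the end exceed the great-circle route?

329 km

Great circle: cos σ = sin φ₁ sin φ₂ + cos φ₁ cos φ₂ cos Δλ,  σ = 0.8503 rad → d_gc = 5420.4 km
Rhumb line: Δψ = +1.0760, q = Δφ/Δψ = 0.5142, d_rh = R√(Δφ²+q²Δλ²) = 5749.7 km
Excess = 5749.7 − 5420.4 = 329.3 ≈ 329 km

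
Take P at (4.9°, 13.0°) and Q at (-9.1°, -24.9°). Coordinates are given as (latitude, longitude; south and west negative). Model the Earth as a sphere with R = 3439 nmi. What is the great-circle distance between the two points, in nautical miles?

2418 nmi

Haversine: a = sin²(Δφ/2)+cos φ₁ cos φ₂ sin²(Δλ/2) = 0.11860;  σ = 2·atan2(√a,√(1−a))
σ = 40.289° → d = Rσ = 3439·0.70317 = 2418 nmi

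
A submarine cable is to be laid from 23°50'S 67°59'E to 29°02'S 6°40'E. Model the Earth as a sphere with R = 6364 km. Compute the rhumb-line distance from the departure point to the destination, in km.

Δψ = ln[tan(π/4+φ₂/2)/tan(π/4+φ₁/2)] = -0.1014;  Δφ = -0.0908 rad,  Δλ = -1.0702 rad
q = Δφ/Δψ = 0.8950
d = R·√(Δφ² + q²Δλ²) = 6364·0.96209 = 6123 km

6123 km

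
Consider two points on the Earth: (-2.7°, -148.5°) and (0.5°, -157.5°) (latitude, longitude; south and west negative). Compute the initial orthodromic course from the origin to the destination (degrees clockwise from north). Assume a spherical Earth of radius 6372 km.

N = sin Δλ·cos φ₂ = -0.1564;  D = cos φ₁ sin φ₂ − sin φ₁ cos φ₂ cos Δλ = +0.0552
initial course = atan2(N, D) = 289.45°

289.5°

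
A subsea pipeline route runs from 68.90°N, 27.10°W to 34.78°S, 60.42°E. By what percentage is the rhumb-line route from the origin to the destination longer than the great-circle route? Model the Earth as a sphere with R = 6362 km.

Great circle: σ = 2.1169 rad → d_gc = Rσ = 13467.9 km
Rhumb: Δφ = -1.8096, Δλ = +1.5275, Δψ = -2.3289, q = Δφ/Δψ = 0.7770 → d_rh = R√(Δφ²+q²Δλ²) = 13767.8 km
Excess = (13767.8 − 13467.9) / 13467.9 = 299.9 / 13467.9 = 2.23% ≈ 2.2%

2.2%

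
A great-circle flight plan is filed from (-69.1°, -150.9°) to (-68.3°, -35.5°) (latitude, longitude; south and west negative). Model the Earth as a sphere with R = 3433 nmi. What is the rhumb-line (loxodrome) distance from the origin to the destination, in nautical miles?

Δψ = ln[tan(π/4+φ₂/2)/tan(π/4+φ₁/2)] = +0.0384;  Δφ = +0.0140 rad,  Δλ = +2.0141 rad
q = Δφ/Δψ = 0.3632
d = R·√(Δφ² + q²Δλ²) = 3433·0.73168 = 2512 nmi

2512 nmi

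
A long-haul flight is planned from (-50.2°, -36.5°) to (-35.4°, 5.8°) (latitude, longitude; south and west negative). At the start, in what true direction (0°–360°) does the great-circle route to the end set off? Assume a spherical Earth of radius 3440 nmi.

N = sin Δλ·cos φ₂ = +0.5486;  D = cos φ₁ sin φ₂ − sin φ₁ cos φ₂ cos Δλ = +0.0924
initial course = atan2(N, D) = 80.44°

80.4°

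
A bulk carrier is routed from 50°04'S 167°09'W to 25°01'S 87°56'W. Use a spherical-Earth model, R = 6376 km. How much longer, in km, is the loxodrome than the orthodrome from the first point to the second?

251 km

Great circle: cos σ = sin φ₁ sin φ₂ + cos φ₁ cos φ₂ cos Δλ,  σ = 1.1229 rad → d_gc = 7159.5 km
Rhumb line: Δψ = +0.5613, q = Δφ/Δψ = 0.7789, d_rh = R√(Δφ²+q²Δλ²) = 7410.8 km
Excess = 7410.8 − 7159.5 = 251.3 ≈ 251 km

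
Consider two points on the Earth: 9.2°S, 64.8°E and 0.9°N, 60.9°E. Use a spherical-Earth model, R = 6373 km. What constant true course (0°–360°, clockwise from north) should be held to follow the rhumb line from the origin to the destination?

339.0°

Meridional parts: M(φ₁)=-0.1613, M(φ₂)=+0.0157 → ΔM = +0.1770;  Δλ = -0.0681 rad
tan C = Δλ / ΔM = -0.3846 → C = 338.96°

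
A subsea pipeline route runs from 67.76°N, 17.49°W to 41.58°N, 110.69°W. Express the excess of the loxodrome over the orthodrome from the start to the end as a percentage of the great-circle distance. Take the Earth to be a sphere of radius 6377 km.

8.5%

Great circle: σ = 0.9292 rad → d_gc = Rσ = 5925.4 km
Rhumb: Δφ = -0.4569, Δλ = -1.6266, Δψ = -0.8275, q = Δφ/Δψ = 0.5522 → d_rh = R√(Δφ²+q²Δλ²) = 6426.5 km
Excess = (6426.5 − 5925.4) / 5925.4 = 501.1 / 5925.4 = 8.46% ≈ 8.5%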